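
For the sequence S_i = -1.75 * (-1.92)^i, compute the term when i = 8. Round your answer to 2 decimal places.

S_8 = -1.75 * (-1.92)^8 ≈ -1.75 * 184.6757 ≈ -323.18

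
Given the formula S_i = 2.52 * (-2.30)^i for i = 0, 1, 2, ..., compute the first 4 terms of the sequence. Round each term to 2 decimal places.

This is a geometric sequence.
i=0: S_0 = 2.52 * (-2.3)^0 = 2.52
i=1: S_1 = 2.52 * (-2.3)^1 ≈ -5.8
i=2: S_2 = 2.52 * (-2.3)^2 ≈ 13.33
i=3: S_3 = 2.52 * (-2.3)^3 ≈ -30.66
The first 4 terms are: [2.52, -5.8, 13.33, -30.66]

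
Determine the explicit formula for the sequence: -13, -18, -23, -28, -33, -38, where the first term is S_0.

Check differences: -18 - -13 = -5
-23 - -18 = -5
Common difference d = -5.
First term a = -13.
Formula: S_i = -13 - 5*i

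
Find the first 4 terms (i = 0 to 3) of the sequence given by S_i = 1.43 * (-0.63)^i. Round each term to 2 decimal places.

This is a geometric sequence.
i=0: S_0 = 1.43 * (-0.63)^0 = 1.43
i=1: S_1 = 1.43 * (-0.63)^1 ≈ -0.9
i=2: S_2 = 1.43 * (-0.63)^2 ≈ 0.57
i=3: S_3 = 1.43 * (-0.63)^3 ≈ -0.36
The first 4 terms are: [1.43, -0.9, 0.57, -0.36]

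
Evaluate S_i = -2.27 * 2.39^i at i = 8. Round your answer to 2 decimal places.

S_8 = -2.27 * 2.39^8 ≈ -2.27 * 1064.592 ≈ -2416.62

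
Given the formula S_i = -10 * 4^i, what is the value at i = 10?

S_10 = -10 * 4^10 = -10 * 1048576 = -10485760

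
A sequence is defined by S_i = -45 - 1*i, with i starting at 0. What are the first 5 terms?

This is an arithmetic sequence.
i=0: S_0 = -45 + -1*0 = -45
i=1: S_1 = -45 + -1*1 = -46
i=2: S_2 = -45 + -1*2 = -47
i=3: S_3 = -45 + -1*3 = -48
i=4: S_4 = -45 + -1*4 = -49
The first 5 terms are: [-45, -46, -47, -48, -49]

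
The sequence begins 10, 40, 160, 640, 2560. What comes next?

Ratios: 40 / 10 = 4.0
This is a geometric sequence with common ratio r = 4.
Next term = 2560 * 4 = 10240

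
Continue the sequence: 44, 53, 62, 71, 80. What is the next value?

Differences: 53 - 44 = 9
This is an arithmetic sequence with common difference d = 9.
Next term = 80 + 9 = 89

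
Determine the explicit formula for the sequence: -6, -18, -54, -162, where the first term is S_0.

Check ratios: -18 / -6 = 3.0
Common ratio r = 3.
First term a = -6.
Formula: S_i = -6 * 3^i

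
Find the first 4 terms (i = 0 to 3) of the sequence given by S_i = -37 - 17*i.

This is an arithmetic sequence.
i=0: S_0 = -37 + -17*0 = -37
i=1: S_1 = -37 + -17*1 = -54
i=2: S_2 = -37 + -17*2 = -71
i=3: S_3 = -37 + -17*3 = -88
The first 4 terms are: [-37, -54, -71, -88]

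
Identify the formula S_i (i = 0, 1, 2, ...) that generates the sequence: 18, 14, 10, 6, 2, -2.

Check differences: 14 - 18 = -4
10 - 14 = -4
Common difference d = -4.
First term a = 18.
Formula: S_i = 18 - 4*i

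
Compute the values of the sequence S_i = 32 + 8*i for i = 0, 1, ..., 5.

This is an arithmetic sequence.
i=0: S_0 = 32 + 8*0 = 32
i=1: S_1 = 32 + 8*1 = 40
i=2: S_2 = 32 + 8*2 = 48
i=3: S_3 = 32 + 8*3 = 56
i=4: S_4 = 32 + 8*4 = 64
i=5: S_5 = 32 + 8*5 = 72
The first 6 terms are: [32, 40, 48, 56, 64, 72]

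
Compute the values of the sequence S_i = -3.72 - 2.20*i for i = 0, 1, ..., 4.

This is an arithmetic sequence.
i=0: S_0 = -3.72 + -2.2*0 = -3.72
i=1: S_1 = -3.72 + -2.2*1 = -5.92
i=2: S_2 = -3.72 + -2.2*2 = -8.12
i=3: S_3 = -3.72 + -2.2*3 = -10.32
i=4: S_4 = -3.72 + -2.2*4 = -12.52
The first 5 terms are: [-3.72, -5.92, -8.12, -10.32, -12.52]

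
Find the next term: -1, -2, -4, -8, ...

Ratios: -2 / -1 = 2.0
This is a geometric sequence with common ratio r = 2.
Next term = -8 * 2 = -16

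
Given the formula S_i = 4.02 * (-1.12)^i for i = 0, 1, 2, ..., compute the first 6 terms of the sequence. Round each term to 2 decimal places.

This is a geometric sequence.
i=0: S_0 = 4.02 * (-1.12)^0 = 4.02
i=1: S_1 = 4.02 * (-1.12)^1 ≈ -4.5
i=2: S_2 = 4.02 * (-1.12)^2 ≈ 5.04
i=3: S_3 = 4.02 * (-1.12)^3 ≈ -5.65
i=4: S_4 = 4.02 * (-1.12)^4 ≈ 6.33
i=5: S_5 = 4.02 * (-1.12)^5 ≈ -7.08
The first 6 terms are: [4.02, -4.5, 5.04, -5.65, 6.33, -7.08]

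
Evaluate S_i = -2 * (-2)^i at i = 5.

S_5 = -2 * (-2)^5 = -2 * -32 = 64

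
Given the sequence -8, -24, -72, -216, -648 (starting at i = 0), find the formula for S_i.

Check ratios: -24 / -8 = 3.0
Common ratio r = 3.
First term a = -8.
Formula: S_i = -8 * 3^i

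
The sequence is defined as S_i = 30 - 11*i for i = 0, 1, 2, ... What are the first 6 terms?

This is an arithmetic sequence.
i=0: S_0 = 30 + -11*0 = 30
i=1: S_1 = 30 + -11*1 = 19
i=2: S_2 = 30 + -11*2 = 8
i=3: S_3 = 30 + -11*3 = -3
i=4: S_4 = 30 + -11*4 = -14
i=5: S_5 = 30 + -11*5 = -25
The first 6 terms are: [30, 19, 8, -3, -14, -25]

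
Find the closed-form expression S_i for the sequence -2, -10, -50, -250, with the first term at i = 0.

Check ratios: -10 / -2 = 5.0
Common ratio r = 5.
First term a = -2.
Formula: S_i = -2 * 5^i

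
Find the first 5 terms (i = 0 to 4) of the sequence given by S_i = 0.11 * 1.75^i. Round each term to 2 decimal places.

This is a geometric sequence.
i=0: S_0 = 0.11 * 1.75^0 = 0.11
i=1: S_1 = 0.11 * 1.75^1 ≈ 0.19
i=2: S_2 = 0.11 * 1.75^2 ≈ 0.34
i=3: S_3 = 0.11 * 1.75^3 ≈ 0.59
i=4: S_4 = 0.11 * 1.75^4 ≈ 1.03
The first 5 terms are: [0.11, 0.19, 0.34, 0.59, 1.03]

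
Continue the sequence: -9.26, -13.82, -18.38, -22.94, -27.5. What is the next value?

Differences: -13.82 - -9.26 = -4.56
This is an arithmetic sequence with common difference d = -4.56.
Next term = -27.5 + -4.56 = -32.06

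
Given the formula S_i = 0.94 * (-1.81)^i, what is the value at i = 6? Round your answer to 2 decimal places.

S_6 = 0.94 * (-1.81)^6 ≈ 0.94 * 35.1618 ≈ 33.05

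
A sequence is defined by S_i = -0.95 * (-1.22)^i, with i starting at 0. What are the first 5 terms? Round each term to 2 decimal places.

This is a geometric sequence.
i=0: S_0 = -0.95 * (-1.22)^0 = -0.95
i=1: S_1 = -0.95 * (-1.22)^1 ≈ 1.16
i=2: S_2 = -0.95 * (-1.22)^2 ≈ -1.41
i=3: S_3 = -0.95 * (-1.22)^3 ≈ 1.73
i=4: S_4 = -0.95 * (-1.22)^4 ≈ -2.1
The first 5 terms are: [-0.95, 1.16, -1.41, 1.73, -2.1]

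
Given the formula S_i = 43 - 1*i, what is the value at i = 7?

S_7 = 43 + -1*7 = 43 + -7 = 36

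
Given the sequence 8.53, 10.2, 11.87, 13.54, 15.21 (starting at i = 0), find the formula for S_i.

Check differences: 10.2 - 8.53 = 1.67
11.87 - 10.2 = 1.67
Common difference d = 1.67.
First term a = 8.53.
Formula: S_i = 8.53 + 1.67*i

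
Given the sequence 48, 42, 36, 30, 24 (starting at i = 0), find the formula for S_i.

Check differences: 42 - 48 = -6
36 - 42 = -6
Common difference d = -6.
First term a = 48.
Formula: S_i = 48 - 6*i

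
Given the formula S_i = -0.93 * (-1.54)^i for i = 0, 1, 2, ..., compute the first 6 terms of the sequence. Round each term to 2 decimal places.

This is a geometric sequence.
i=0: S_0 = -0.93 * (-1.54)^0 = -0.93
i=1: S_1 = -0.93 * (-1.54)^1 ≈ 1.43
i=2: S_2 = -0.93 * (-1.54)^2 ≈ -2.21
i=3: S_3 = -0.93 * (-1.54)^3 ≈ 3.4
i=4: S_4 = -0.93 * (-1.54)^4 ≈ -5.23
i=5: S_5 = -0.93 * (-1.54)^5 ≈ 8.06
The first 6 terms are: [-0.93, 1.43, -2.21, 3.4, -5.23, 8.06]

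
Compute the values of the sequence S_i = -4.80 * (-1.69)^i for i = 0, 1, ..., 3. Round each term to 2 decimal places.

This is a geometric sequence.
i=0: S_0 = -4.8 * (-1.69)^0 = -4.8
i=1: S_1 = -4.8 * (-1.69)^1 ≈ 8.11
i=2: S_2 = -4.8 * (-1.69)^2 ≈ -13.71
i=3: S_3 = -4.8 * (-1.69)^3 ≈ 23.17
The first 4 terms are: [-4.8, 8.11, -13.71, 23.17]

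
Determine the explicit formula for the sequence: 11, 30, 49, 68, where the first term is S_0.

Check differences: 30 - 11 = 19
49 - 30 = 19
Common difference d = 19.
First term a = 11.
Formula: S_i = 11 + 19*i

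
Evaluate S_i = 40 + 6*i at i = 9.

S_9 = 40 + 6*9 = 40 + 54 = 94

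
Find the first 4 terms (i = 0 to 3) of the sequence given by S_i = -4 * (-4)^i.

This is a geometric sequence.
i=0: S_0 = -4 * (-4)^0 = -4
i=1: S_1 = -4 * (-4)^1 = 16
i=2: S_2 = -4 * (-4)^2 = -64
i=3: S_3 = -4 * (-4)^3 = 256
The first 4 terms are: [-4, 16, -64, 256]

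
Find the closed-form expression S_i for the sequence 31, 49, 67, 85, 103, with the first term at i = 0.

Check differences: 49 - 31 = 18
67 - 49 = 18
Common difference d = 18.
First term a = 31.
Formula: S_i = 31 + 18*i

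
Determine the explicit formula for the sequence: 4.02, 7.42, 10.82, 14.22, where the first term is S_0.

Check differences: 7.42 - 4.02 = 3.4
10.82 - 7.42 = 3.4
Common difference d = 3.4.
First term a = 4.02.
Formula: S_i = 4.02 + 3.40*i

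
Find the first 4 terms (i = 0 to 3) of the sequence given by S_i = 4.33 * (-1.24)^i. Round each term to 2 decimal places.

This is a geometric sequence.
i=0: S_0 = 4.33 * (-1.24)^0 = 4.33
i=1: S_1 = 4.33 * (-1.24)^1 ≈ -5.37
i=2: S_2 = 4.33 * (-1.24)^2 ≈ 6.66
i=3: S_3 = 4.33 * (-1.24)^3 ≈ -8.26
The first 4 terms are: [4.33, -5.37, 6.66, -8.26]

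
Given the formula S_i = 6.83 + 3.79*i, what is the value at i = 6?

S_6 = 6.83 + 3.79*6 = 6.83 + 22.74 = 29.57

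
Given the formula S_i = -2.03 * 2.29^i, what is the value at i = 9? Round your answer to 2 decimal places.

S_9 = -2.03 * 2.29^9 ≈ -2.03 * 1731.8862 ≈ -3515.73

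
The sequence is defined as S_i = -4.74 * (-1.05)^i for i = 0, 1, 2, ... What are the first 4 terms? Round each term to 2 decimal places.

This is a geometric sequence.
i=0: S_0 = -4.74 * (-1.05)^0 = -4.74
i=1: S_1 = -4.74 * (-1.05)^1 ≈ 4.98
i=2: S_2 = -4.74 * (-1.05)^2 ≈ -5.23
i=3: S_3 = -4.74 * (-1.05)^3 ≈ 5.49
The first 4 terms are: [-4.74, 4.98, -5.23, 5.49]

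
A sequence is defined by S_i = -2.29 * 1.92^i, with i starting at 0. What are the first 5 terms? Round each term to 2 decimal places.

This is a geometric sequence.
i=0: S_0 = -2.29 * 1.92^0 = -2.29
i=1: S_1 = -2.29 * 1.92^1 ≈ -4.4
i=2: S_2 = -2.29 * 1.92^2 ≈ -8.44
i=3: S_3 = -2.29 * 1.92^3 ≈ -16.21
i=4: S_4 = -2.29 * 1.92^4 ≈ -31.12
The first 5 terms are: [-2.29, -4.4, -8.44, -16.21, -31.12]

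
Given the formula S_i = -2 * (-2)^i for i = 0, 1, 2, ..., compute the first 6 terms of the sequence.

This is a geometric sequence.
i=0: S_0 = -2 * (-2)^0 = -2
i=1: S_1 = -2 * (-2)^1 = 4
i=2: S_2 = -2 * (-2)^2 = -8
i=3: S_3 = -2 * (-2)^3 = 16
i=4: S_4 = -2 * (-2)^4 = -32
i=5: S_5 = -2 * (-2)^5 = 64
The first 6 terms are: [-2, 4, -8, 16, -32, 64]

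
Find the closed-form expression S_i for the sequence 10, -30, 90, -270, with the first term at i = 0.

Check ratios: -30 / 10 = -3.0
Common ratio r = -3.
First term a = 10.
Formula: S_i = 10 * (-3)^i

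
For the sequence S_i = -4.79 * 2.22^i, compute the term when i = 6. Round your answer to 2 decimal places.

S_6 = -4.79 * 2.22^6 ≈ -4.79 * 119.7065 ≈ -573.39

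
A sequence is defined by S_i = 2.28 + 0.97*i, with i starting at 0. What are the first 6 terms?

This is an arithmetic sequence.
i=0: S_0 = 2.28 + 0.97*0 = 2.28
i=1: S_1 = 2.28 + 0.97*1 = 3.25
i=2: S_2 = 2.28 + 0.97*2 = 4.22
i=3: S_3 = 2.28 + 0.97*3 = 5.19
i=4: S_4 = 2.28 + 0.97*4 = 6.16
i=5: S_5 = 2.28 + 0.97*5 = 7.13
The first 6 terms are: [2.28, 3.25, 4.22, 5.19, 6.16, 7.13]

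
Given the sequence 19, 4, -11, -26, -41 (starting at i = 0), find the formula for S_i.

Check differences: 4 - 19 = -15
-11 - 4 = -15
Common difference d = -15.
First term a = 19.
Formula: S_i = 19 - 15*i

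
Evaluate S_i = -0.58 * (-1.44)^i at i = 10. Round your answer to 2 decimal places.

S_10 = -0.58 * (-1.44)^10 ≈ -0.58 * 38.3376 ≈ -22.24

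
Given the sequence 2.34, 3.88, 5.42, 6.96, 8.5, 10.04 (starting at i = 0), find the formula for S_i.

Check differences: 3.88 - 2.34 = 1.54
5.42 - 3.88 = 1.54
Common difference d = 1.54.
First term a = 2.34.
Formula: S_i = 2.34 + 1.54*i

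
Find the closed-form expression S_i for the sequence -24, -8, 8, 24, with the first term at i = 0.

Check differences: -8 - -24 = 16
8 - -8 = 16
Common difference d = 16.
First term a = -24.
Formula: S_i = -24 + 16*i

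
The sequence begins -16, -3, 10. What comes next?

Differences: -3 - -16 = 13
This is an arithmetic sequence with common difference d = 13.
Next term = 10 + 13 = 23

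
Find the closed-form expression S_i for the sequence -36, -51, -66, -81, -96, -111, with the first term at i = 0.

Check differences: -51 - -36 = -15
-66 - -51 = -15
Common difference d = -15.
First term a = -36.
Formula: S_i = -36 - 15*i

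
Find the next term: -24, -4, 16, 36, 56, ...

Differences: -4 - -24 = 20
This is an arithmetic sequence with common difference d = 20.
Next term = 56 + 20 = 76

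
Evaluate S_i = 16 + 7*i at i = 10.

S_10 = 16 + 7*10 = 16 + 70 = 86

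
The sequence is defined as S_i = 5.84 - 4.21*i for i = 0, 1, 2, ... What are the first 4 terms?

This is an arithmetic sequence.
i=0: S_0 = 5.84 + -4.21*0 = 5.84
i=1: S_1 = 5.84 + -4.21*1 = 1.63
i=2: S_2 = 5.84 + -4.21*2 = -2.58
i=3: S_3 = 5.84 + -4.21*3 = -6.79
The first 4 terms are: [5.84, 1.63, -2.58, -6.79]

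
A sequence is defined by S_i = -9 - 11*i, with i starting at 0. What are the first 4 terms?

This is an arithmetic sequence.
i=0: S_0 = -9 + -11*0 = -9
i=1: S_1 = -9 + -11*1 = -20
i=2: S_2 = -9 + -11*2 = -31
i=3: S_3 = -9 + -11*3 = -42
The first 4 terms are: [-9, -20, -31, -42]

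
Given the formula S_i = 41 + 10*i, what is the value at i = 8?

S_8 = 41 + 10*8 = 41 + 80 = 121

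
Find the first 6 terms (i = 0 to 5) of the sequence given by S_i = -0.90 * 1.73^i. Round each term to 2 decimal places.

This is a geometric sequence.
i=0: S_0 = -0.9 * 1.73^0 = -0.9
i=1: S_1 = -0.9 * 1.73^1 ≈ -1.56
i=2: S_2 = -0.9 * 1.73^2 ≈ -2.69
i=3: S_3 = -0.9 * 1.73^3 ≈ -4.66
i=4: S_4 = -0.9 * 1.73^4 ≈ -8.06
i=5: S_5 = -0.9 * 1.73^5 ≈ -13.95
The first 6 terms are: [-0.9, -1.56, -2.69, -4.66, -8.06, -13.95]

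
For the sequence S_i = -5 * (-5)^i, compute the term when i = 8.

S_8 = -5 * (-5)^8 = -5 * 390625 = -1953125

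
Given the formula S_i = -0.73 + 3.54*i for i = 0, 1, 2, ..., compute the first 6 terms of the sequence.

This is an arithmetic sequence.
i=0: S_0 = -0.73 + 3.54*0 = -0.73
i=1: S_1 = -0.73 + 3.54*1 = 2.81
i=2: S_2 = -0.73 + 3.54*2 = 6.35
i=3: S_3 = -0.73 + 3.54*3 = 9.89
i=4: S_4 = -0.73 + 3.54*4 = 13.43
i=5: S_5 = -0.73 + 3.54*5 = 16.97
The first 6 terms are: [-0.73, 2.81, 6.35, 9.89, 13.43, 16.97]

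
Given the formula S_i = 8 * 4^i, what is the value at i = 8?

S_8 = 8 * 4^8 = 8 * 65536 = 524288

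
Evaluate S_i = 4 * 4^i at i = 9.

S_9 = 4 * 4^9 = 4 * 262144 = 1048576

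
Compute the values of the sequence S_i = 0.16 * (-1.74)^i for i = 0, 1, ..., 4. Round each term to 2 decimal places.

This is a geometric sequence.
i=0: S_0 = 0.16 * (-1.74)^0 = 0.16
i=1: S_1 = 0.16 * (-1.74)^1 ≈ -0.28
i=2: S_2 = 0.16 * (-1.74)^2 ≈ 0.48
i=3: S_3 = 0.16 * (-1.74)^3 ≈ -0.84
i=4: S_4 = 0.16 * (-1.74)^4 ≈ 1.47
The first 5 terms are: [0.16, -0.28, 0.48, -0.84, 1.47]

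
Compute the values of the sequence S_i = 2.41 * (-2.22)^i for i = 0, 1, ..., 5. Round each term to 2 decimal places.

This is a geometric sequence.
i=0: S_0 = 2.41 * (-2.22)^0 = 2.41
i=1: S_1 = 2.41 * (-2.22)^1 ≈ -5.35
i=2: S_2 = 2.41 * (-2.22)^2 ≈ 11.88
i=3: S_3 = 2.41 * (-2.22)^3 ≈ -26.37
i=4: S_4 = 2.41 * (-2.22)^4 ≈ 58.54
i=5: S_5 = 2.41 * (-2.22)^5 ≈ -129.95
The first 6 terms are: [2.41, -5.35, 11.88, -26.37, 58.54, -129.95]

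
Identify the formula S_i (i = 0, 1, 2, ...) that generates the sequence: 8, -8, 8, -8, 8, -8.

Check ratios: -8 / 8 = -1.0
Common ratio r = -1.
First term a = 8.
Formula: S_i = 8 * (-1)^i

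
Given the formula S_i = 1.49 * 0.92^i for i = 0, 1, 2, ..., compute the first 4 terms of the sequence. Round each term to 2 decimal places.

This is a geometric sequence.
i=0: S_0 = 1.49 * 0.92^0 = 1.49
i=1: S_1 = 1.49 * 0.92^1 ≈ 1.37
i=2: S_2 = 1.49 * 0.92^2 ≈ 1.26
i=3: S_3 = 1.49 * 0.92^3 ≈ 1.16
The first 4 terms are: [1.49, 1.37, 1.26, 1.16]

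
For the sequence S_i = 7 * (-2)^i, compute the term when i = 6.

S_6 = 7 * (-2)^6 = 7 * 64 = 448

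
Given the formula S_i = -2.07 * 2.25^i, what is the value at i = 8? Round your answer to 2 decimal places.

S_8 = -2.07 * 2.25^8 ≈ -2.07 * 656.8408 ≈ -1359.66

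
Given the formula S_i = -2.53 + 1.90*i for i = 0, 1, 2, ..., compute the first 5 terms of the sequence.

This is an arithmetic sequence.
i=0: S_0 = -2.53 + 1.9*0 = -2.53
i=1: S_1 = -2.53 + 1.9*1 = -0.63
i=2: S_2 = -2.53 + 1.9*2 = 1.27
i=3: S_3 = -2.53 + 1.9*3 = 3.17
i=4: S_4 = -2.53 + 1.9*4 = 5.07
The first 5 terms are: [-2.53, -0.63, 1.27, 3.17, 5.07]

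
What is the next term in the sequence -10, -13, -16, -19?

Differences: -13 - -10 = -3
This is an arithmetic sequence with common difference d = -3.
Next term = -19 + -3 = -22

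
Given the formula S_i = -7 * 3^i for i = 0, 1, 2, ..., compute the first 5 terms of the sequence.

This is a geometric sequence.
i=0: S_0 = -7 * 3^0 = -7
i=1: S_1 = -7 * 3^1 = -21
i=2: S_2 = -7 * 3^2 = -63
i=3: S_3 = -7 * 3^3 = -189
i=4: S_4 = -7 * 3^4 = -567
The first 5 terms are: [-7, -21, -63, -189, -567]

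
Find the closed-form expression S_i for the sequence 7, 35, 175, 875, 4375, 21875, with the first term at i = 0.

Check ratios: 35 / 7 = 5.0
Common ratio r = 5.
First term a = 7.
Formula: S_i = 7 * 5^i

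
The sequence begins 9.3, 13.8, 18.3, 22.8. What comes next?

Differences: 13.8 - 9.3 = 4.5
This is an arithmetic sequence with common difference d = 4.5.
Next term = 22.8 + 4.5 = 27.3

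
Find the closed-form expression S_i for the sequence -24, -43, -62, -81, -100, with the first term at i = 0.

Check differences: -43 - -24 = -19
-62 - -43 = -19
Common difference d = -19.
First term a = -24.
Formula: S_i = -24 - 19*i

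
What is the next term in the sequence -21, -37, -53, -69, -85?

Differences: -37 - -21 = -16
This is an arithmetic sequence with common difference d = -16.
Next term = -85 + -16 = -101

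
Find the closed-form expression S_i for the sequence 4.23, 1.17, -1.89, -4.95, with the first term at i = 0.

Check differences: 1.17 - 4.23 = -3.06
-1.89 - 1.17 = -3.06
Common difference d = -3.06.
First term a = 4.23.
Formula: S_i = 4.23 - 3.06*i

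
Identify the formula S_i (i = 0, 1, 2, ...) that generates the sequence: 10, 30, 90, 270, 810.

Check ratios: 30 / 10 = 3.0
Common ratio r = 3.
First term a = 10.
Formula: S_i = 10 * 3^i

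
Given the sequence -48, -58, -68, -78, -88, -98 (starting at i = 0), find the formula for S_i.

Check differences: -58 - -48 = -10
-68 - -58 = -10
Common difference d = -10.
First term a = -48.
Formula: S_i = -48 - 10*i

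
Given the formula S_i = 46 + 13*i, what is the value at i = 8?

S_8 = 46 + 13*8 = 46 + 104 = 150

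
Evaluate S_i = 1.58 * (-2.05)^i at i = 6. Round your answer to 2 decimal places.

S_6 = 1.58 * (-2.05)^6 ≈ 1.58 * 74.2204 ≈ 117.27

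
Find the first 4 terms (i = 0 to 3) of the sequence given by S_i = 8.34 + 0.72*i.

This is an arithmetic sequence.
i=0: S_0 = 8.34 + 0.72*0 = 8.34
i=1: S_1 = 8.34 + 0.72*1 = 9.06
i=2: S_2 = 8.34 + 0.72*2 = 9.78
i=3: S_3 = 8.34 + 0.72*3 = 10.5
The first 4 terms are: [8.34, 9.06, 9.78, 10.5]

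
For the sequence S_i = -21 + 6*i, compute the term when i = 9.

S_9 = -21 + 6*9 = -21 + 54 = 33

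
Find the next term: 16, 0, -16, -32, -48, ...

Differences: 0 - 16 = -16
This is an arithmetic sequence with common difference d = -16.
Next term = -48 + -16 = -64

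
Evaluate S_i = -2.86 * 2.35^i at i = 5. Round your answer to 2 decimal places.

S_5 = -2.86 * 2.35^5 ≈ -2.86 * 71.6703 ≈ -204.98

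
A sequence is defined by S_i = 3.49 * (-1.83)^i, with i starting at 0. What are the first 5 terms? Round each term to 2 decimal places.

This is a geometric sequence.
i=0: S_0 = 3.49 * (-1.83)^0 = 3.49
i=1: S_1 = 3.49 * (-1.83)^1 ≈ -6.39
i=2: S_2 = 3.49 * (-1.83)^2 ≈ 11.69
i=3: S_3 = 3.49 * (-1.83)^3 ≈ -21.39
i=4: S_4 = 3.49 * (-1.83)^4 ≈ 39.14
The first 5 terms are: [3.49, -6.39, 11.69, -21.39, 39.14]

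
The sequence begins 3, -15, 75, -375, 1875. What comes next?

Ratios: -15 / 3 = -5.0
This is a geometric sequence with common ratio r = -5.
Next term = 1875 * -5 = -9375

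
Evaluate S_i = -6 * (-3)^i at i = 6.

S_6 = -6 * (-3)^6 = -6 * 729 = -4374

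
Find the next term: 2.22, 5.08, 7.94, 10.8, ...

Differences: 5.08 - 2.22 = 2.86
This is an arithmetic sequence with common difference d = 2.86.
Next term = 10.8 + 2.86 = 13.66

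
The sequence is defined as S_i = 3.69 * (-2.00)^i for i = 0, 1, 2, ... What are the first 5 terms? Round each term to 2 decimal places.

This is a geometric sequence.
i=0: S_0 = 3.69 * (-2.0)^0 = 3.69
i=1: S_1 = 3.69 * (-2.0)^1 = -7.38
i=2: S_2 = 3.69 * (-2.0)^2 = 14.76
i=3: S_3 = 3.69 * (-2.0)^3 = -29.52
i=4: S_4 = 3.69 * (-2.0)^4 = 59.04
The first 5 terms are: [3.69, -7.38, 14.76, -29.52, 59.04]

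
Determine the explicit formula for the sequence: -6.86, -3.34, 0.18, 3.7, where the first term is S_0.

Check differences: -3.34 - -6.86 = 3.52
0.18 - -3.34 = 3.52
Common difference d = 3.52.
First term a = -6.86.
Formula: S_i = -6.86 + 3.52*i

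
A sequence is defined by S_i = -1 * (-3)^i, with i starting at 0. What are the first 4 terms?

This is a geometric sequence.
i=0: S_0 = -1 * (-3)^0 = -1
i=1: S_1 = -1 * (-3)^1 = 3
i=2: S_2 = -1 * (-3)^2 = -9
i=3: S_3 = -1 * (-3)^3 = 27
The first 4 terms are: [-1, 3, -9, 27]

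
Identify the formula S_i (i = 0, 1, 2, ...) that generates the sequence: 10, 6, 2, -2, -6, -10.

Check differences: 6 - 10 = -4
2 - 6 = -4
Common difference d = -4.
First term a = 10.
Formula: S_i = 10 - 4*i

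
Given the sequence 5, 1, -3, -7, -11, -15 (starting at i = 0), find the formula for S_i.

Check differences: 1 - 5 = -4
-3 - 1 = -4
Common difference d = -4.
First term a = 5.
Formula: S_i = 5 - 4*i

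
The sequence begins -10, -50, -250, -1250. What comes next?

Ratios: -50 / -10 = 5.0
This is a geometric sequence with common ratio r = 5.
Next term = -1250 * 5 = -6250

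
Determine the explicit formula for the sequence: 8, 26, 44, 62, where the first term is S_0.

Check differences: 26 - 8 = 18
44 - 26 = 18
Common difference d = 18.
First term a = 8.
Formula: S_i = 8 + 18*i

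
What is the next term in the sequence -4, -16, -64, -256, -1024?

Ratios: -16 / -4 = 4.0
This is a geometric sequence with common ratio r = 4.
Next term = -1024 * 4 = -4096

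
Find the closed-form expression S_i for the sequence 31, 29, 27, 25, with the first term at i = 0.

Check differences: 29 - 31 = -2
27 - 29 = -2
Common difference d = -2.
First term a = 31.
Formula: S_i = 31 - 2*i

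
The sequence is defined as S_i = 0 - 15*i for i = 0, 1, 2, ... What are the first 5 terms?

This is an arithmetic sequence.
i=0: S_0 = 0 + -15*0 = 0
i=1: S_1 = 0 + -15*1 = -15
i=2: S_2 = 0 + -15*2 = -30
i=3: S_3 = 0 + -15*3 = -45
i=4: S_4 = 0 + -15*4 = -60
The first 5 terms are: [0, -15, -30, -45, -60]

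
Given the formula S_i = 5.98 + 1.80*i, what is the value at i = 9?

S_9 = 5.98 + 1.8*9 = 5.98 + 16.2 = 22.18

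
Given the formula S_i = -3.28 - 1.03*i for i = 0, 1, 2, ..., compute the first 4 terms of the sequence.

This is an arithmetic sequence.
i=0: S_0 = -3.28 + -1.03*0 = -3.28
i=1: S_1 = -3.28 + -1.03*1 = -4.31
i=2: S_2 = -3.28 + -1.03*2 = -5.34
i=3: S_3 = -3.28 + -1.03*3 = -6.37
The first 4 terms are: [-3.28, -4.31, -5.34, -6.37]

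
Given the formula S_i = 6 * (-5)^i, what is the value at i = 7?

S_7 = 6 * (-5)^7 = 6 * -78125 = -468750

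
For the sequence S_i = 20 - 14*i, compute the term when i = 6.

S_6 = 20 + -14*6 = 20 + -84 = -64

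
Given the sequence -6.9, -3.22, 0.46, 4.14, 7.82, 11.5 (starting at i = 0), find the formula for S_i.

Check differences: -3.22 - -6.9 = 3.68
0.46 - -3.22 = 3.68
Common difference d = 3.68.
First term a = -6.9.
Formula: S_i = -6.90 + 3.68*i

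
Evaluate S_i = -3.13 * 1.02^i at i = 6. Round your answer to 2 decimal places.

S_6 = -3.13 * 1.02^6 ≈ -3.13 * 1.12616 ≈ -3.52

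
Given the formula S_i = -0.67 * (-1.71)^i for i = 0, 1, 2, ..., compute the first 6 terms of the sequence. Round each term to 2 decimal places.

This is a geometric sequence.
i=0: S_0 = -0.67 * (-1.71)^0 = -0.67
i=1: S_1 = -0.67 * (-1.71)^1 ≈ 1.15
i=2: S_2 = -0.67 * (-1.71)^2 ≈ -1.96
i=3: S_3 = -0.67 * (-1.71)^3 ≈ 3.35
i=4: S_4 = -0.67 * (-1.71)^4 ≈ -5.73
i=5: S_5 = -0.67 * (-1.71)^5 ≈ 9.8
The first 6 terms are: [-0.67, 1.15, -1.96, 3.35, -5.73, 9.8]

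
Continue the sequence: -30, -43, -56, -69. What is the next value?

Differences: -43 - -30 = -13
This is an arithmetic sequence with common difference d = -13.
Next term = -69 + -13 = -82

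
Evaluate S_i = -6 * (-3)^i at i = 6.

S_6 = -6 * (-3)^6 = -6 * 729 = -4374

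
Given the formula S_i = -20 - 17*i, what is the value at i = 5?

S_5 = -20 + -17*5 = -20 + -85 = -105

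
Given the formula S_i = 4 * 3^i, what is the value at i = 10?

S_10 = 4 * 3^10 = 4 * 59049 = 236196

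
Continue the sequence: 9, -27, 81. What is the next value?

Ratios: -27 / 9 = -3.0
This is a geometric sequence with common ratio r = -3.
Next term = 81 * -3 = -243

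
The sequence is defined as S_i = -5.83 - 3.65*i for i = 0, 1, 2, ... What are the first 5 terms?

This is an arithmetic sequence.
i=0: S_0 = -5.83 + -3.65*0 = -5.83
i=1: S_1 = -5.83 + -3.65*1 = -9.48
i=2: S_2 = -5.83 + -3.65*2 = -13.13
i=3: S_3 = -5.83 + -3.65*3 = -16.78
i=4: S_4 = -5.83 + -3.65*4 = -20.43
The first 5 terms are: [-5.83, -9.48, -13.13, -16.78, -20.43]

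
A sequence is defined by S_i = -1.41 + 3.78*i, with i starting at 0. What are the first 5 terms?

This is an arithmetic sequence.
i=0: S_0 = -1.41 + 3.78*0 = -1.41
i=1: S_1 = -1.41 + 3.78*1 = 2.37
i=2: S_2 = -1.41 + 3.78*2 = 6.15
i=3: S_3 = -1.41 + 3.78*3 = 9.93
i=4: S_4 = -1.41 + 3.78*4 = 13.71
The first 5 terms are: [-1.41, 2.37, 6.15, 9.93, 13.71]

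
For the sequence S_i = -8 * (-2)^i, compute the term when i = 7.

S_7 = -8 * (-2)^7 = -8 * -128 = 1024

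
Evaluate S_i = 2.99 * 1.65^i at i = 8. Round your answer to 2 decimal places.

S_8 = 2.99 * 1.65^8 ≈ 2.99 * 54.9378 ≈ 164.26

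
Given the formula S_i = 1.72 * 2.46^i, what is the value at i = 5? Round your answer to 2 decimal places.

S_5 = 1.72 * 2.46^5 ≈ 1.72 * 90.0898 ≈ 154.95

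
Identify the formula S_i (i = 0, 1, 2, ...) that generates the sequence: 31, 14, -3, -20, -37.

Check differences: 14 - 31 = -17
-3 - 14 = -17
Common difference d = -17.
First term a = 31.
Formula: S_i = 31 - 17*i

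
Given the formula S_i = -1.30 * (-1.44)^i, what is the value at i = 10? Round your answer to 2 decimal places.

S_10 = -1.3 * (-1.44)^10 ≈ -1.3 * 38.3376 ≈ -49.84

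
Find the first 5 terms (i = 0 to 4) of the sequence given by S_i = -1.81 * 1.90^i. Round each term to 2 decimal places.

This is a geometric sequence.
i=0: S_0 = -1.81 * 1.9^0 = -1.81
i=1: S_1 = -1.81 * 1.9^1 ≈ -3.44
i=2: S_2 = -1.81 * 1.9^2 ≈ -6.53
i=3: S_3 = -1.81 * 1.9^3 ≈ -12.41
i=4: S_4 = -1.81 * 1.9^4 ≈ -23.59
The first 5 terms are: [-1.81, -3.44, -6.53, -12.41, -23.59]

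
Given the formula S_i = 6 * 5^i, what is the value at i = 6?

S_6 = 6 * 5^6 = 6 * 15625 = 93750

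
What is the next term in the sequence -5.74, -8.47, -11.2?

Differences: -8.47 - -5.74 = -2.73
This is an arithmetic sequence with common difference d = -2.73.
Next term = -11.2 + -2.73 = -13.93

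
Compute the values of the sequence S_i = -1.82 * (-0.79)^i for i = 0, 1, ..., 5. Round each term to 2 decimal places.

This is a geometric sequence.
i=0: S_0 = -1.82 * (-0.79)^0 = -1.82
i=1: S_1 = -1.82 * (-0.79)^1 ≈ 1.44
i=2: S_2 = -1.82 * (-0.79)^2 ≈ -1.14
i=3: S_3 = -1.82 * (-0.79)^3 ≈ 0.9
i=4: S_4 = -1.82 * (-0.79)^4 ≈ -0.71
i=5: S_5 = -1.82 * (-0.79)^5 ≈ 0.56
The first 6 terms are: [-1.82, 1.44, -1.14, 0.9, -0.71, 0.56]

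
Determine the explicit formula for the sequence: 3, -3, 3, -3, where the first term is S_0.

Check ratios: -3 / 3 = -1.0
Common ratio r = -1.
First term a = 3.
Formula: S_i = 3 * (-1)^i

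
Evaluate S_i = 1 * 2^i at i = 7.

S_7 = 1 * 2^7 = 1 * 128 = 128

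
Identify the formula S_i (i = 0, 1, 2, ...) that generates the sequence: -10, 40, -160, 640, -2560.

Check ratios: 40 / -10 = -4.0
Common ratio r = -4.
First term a = -10.
Formula: S_i = -10 * (-4)^i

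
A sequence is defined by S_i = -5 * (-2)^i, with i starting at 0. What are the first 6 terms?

This is a geometric sequence.
i=0: S_0 = -5 * (-2)^0 = -5
i=1: S_1 = -5 * (-2)^1 = 10
i=2: S_2 = -5 * (-2)^2 = -20
i=3: S_3 = -5 * (-2)^3 = 40
i=4: S_4 = -5 * (-2)^4 = -80
i=5: S_5 = -5 * (-2)^5 = 160
The first 6 terms are: [-5, 10, -20, 40, -80, 160]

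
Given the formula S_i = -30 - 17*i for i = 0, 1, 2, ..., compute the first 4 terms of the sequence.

This is an arithmetic sequence.
i=0: S_0 = -30 + -17*0 = -30
i=1: S_1 = -30 + -17*1 = -47
i=2: S_2 = -30 + -17*2 = -64
i=3: S_3 = -30 + -17*3 = -81
The first 4 terms are: [-30, -47, -64, -81]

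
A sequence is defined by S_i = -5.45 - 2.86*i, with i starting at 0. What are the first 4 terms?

This is an arithmetic sequence.
i=0: S_0 = -5.45 + -2.86*0 = -5.45
i=1: S_1 = -5.45 + -2.86*1 = -8.31
i=2: S_2 = -5.45 + -2.86*2 = -11.17
i=3: S_3 = -5.45 + -2.86*3 = -14.03
The first 4 terms are: [-5.45, -8.31, -11.17, -14.03]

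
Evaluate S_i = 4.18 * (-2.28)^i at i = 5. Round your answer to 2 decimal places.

S_5 = 4.18 * (-2.28)^5 ≈ 4.18 * -61.6133 ≈ -257.54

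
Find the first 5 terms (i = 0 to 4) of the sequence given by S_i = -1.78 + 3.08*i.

This is an arithmetic sequence.
i=0: S_0 = -1.78 + 3.08*0 = -1.78
i=1: S_1 = -1.78 + 3.08*1 = 1.3
i=2: S_2 = -1.78 + 3.08*2 = 4.38
i=3: S_3 = -1.78 + 3.08*3 = 7.46
i=4: S_4 = -1.78 + 3.08*4 = 10.54
The first 5 terms are: [-1.78, 1.3, 4.38, 7.46, 10.54]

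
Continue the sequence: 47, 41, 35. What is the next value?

Differences: 41 - 47 = -6
This is an arithmetic sequence with common difference d = -6.
Next term = 35 + -6 = 29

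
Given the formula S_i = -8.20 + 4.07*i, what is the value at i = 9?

S_9 = -8.2 + 4.07*9 = -8.2 + 36.63 = 28.43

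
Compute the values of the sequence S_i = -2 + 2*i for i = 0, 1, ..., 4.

This is an arithmetic sequence.
i=0: S_0 = -2 + 2*0 = -2
i=1: S_1 = -2 + 2*1 = 0
i=2: S_2 = -2 + 2*2 = 2
i=3: S_3 = -2 + 2*3 = 4
i=4: S_4 = -2 + 2*4 = 6
The first 5 terms are: [-2, 0, 2, 4, 6]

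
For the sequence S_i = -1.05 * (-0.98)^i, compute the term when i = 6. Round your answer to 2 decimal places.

S_6 = -1.05 * (-0.98)^6 ≈ -1.05 * 0.8858 ≈ -0.93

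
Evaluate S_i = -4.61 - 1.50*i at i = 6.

S_6 = -4.61 + -1.5*6 = -4.61 + -9.0 = -13.61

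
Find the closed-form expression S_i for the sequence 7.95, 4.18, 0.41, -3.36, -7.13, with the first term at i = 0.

Check differences: 4.18 - 7.95 = -3.77
0.41 - 4.18 = -3.77
Common difference d = -3.77.
First term a = 7.95.
Formula: S_i = 7.95 - 3.77*i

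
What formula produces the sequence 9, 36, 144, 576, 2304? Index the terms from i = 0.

Check ratios: 36 / 9 = 4.0
Common ratio r = 4.
First term a = 9.
Formula: S_i = 9 * 4^i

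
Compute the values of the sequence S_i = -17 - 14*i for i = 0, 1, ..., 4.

This is an arithmetic sequence.
i=0: S_0 = -17 + -14*0 = -17
i=1: S_1 = -17 + -14*1 = -31
i=2: S_2 = -17 + -14*2 = -45
i=3: S_3 = -17 + -14*3 = -59
i=4: S_4 = -17 + -14*4 = -73
The first 5 terms are: [-17, -31, -45, -59, -73]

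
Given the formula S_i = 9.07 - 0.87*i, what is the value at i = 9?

S_9 = 9.07 + -0.87*9 = 9.07 + -7.83 = 1.24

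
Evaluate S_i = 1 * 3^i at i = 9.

S_9 = 1 * 3^9 = 1 * 19683 = 19683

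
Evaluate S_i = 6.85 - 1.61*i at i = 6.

S_6 = 6.85 + -1.61*6 = 6.85 + -9.66 = -2.81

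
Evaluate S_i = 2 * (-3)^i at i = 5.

S_5 = 2 * (-3)^5 = 2 * -243 = -486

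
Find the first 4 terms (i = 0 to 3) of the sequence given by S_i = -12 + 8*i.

This is an arithmetic sequence.
i=0: S_0 = -12 + 8*0 = -12
i=1: S_1 = -12 + 8*1 = -4
i=2: S_2 = -12 + 8*2 = 4
i=3: S_3 = -12 + 8*3 = 12
The first 4 terms are: [-12, -4, 4, 12]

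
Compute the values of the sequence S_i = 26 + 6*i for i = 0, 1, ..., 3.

This is an arithmetic sequence.
i=0: S_0 = 26 + 6*0 = 26
i=1: S_1 = 26 + 6*1 = 32
i=2: S_2 = 26 + 6*2 = 38
i=3: S_3 = 26 + 6*3 = 44
The first 4 terms are: [26, 32, 38, 44]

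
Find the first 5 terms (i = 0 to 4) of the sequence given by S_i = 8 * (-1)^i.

This is a geometric sequence.
i=0: S_0 = 8 * (-1)^0 = 8
i=1: S_1 = 8 * (-1)^1 = -8
i=2: S_2 = 8 * (-1)^2 = 8
i=3: S_3 = 8 * (-1)^3 = -8
i=4: S_4 = 8 * (-1)^4 = 8
The first 5 terms are: [8, -8, 8, -8, 8]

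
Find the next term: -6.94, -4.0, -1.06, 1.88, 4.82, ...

Differences: -4.0 - -6.94 = 2.94
This is an arithmetic sequence with common difference d = 2.94.
Next term = 4.82 + 2.94 = 7.76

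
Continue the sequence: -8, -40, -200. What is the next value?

Ratios: -40 / -8 = 5.0
This is a geometric sequence with common ratio r = 5.
Next term = -200 * 5 = -1000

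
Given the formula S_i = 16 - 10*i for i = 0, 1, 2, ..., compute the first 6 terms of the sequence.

This is an arithmetic sequence.
i=0: S_0 = 16 + -10*0 = 16
i=1: S_1 = 16 + -10*1 = 6
i=2: S_2 = 16 + -10*2 = -4
i=3: S_3 = 16 + -10*3 = -14
i=4: S_4 = 16 + -10*4 = -24
i=5: S_5 = 16 + -10*5 = -34
The first 6 terms are: [16, 6, -4, -14, -24, -34]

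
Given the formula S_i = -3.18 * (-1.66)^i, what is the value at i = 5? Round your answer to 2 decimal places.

S_5 = -3.18 * (-1.66)^5 ≈ -3.18 * -12.6049 ≈ 40.08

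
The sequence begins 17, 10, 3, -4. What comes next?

Differences: 10 - 17 = -7
This is an arithmetic sequence with common difference d = -7.
Next term = -4 + -7 = -11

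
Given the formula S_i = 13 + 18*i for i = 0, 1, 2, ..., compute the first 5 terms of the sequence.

This is an arithmetic sequence.
i=0: S_0 = 13 + 18*0 = 13
i=1: S_1 = 13 + 18*1 = 31
i=2: S_2 = 13 + 18*2 = 49
i=3: S_3 = 13 + 18*3 = 67
i=4: S_4 = 13 + 18*4 = 85
The first 5 terms are: [13, 31, 49, 67, 85]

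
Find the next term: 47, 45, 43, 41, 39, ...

Differences: 45 - 47 = -2
This is an arithmetic sequence with common difference d = -2.
Next term = 39 + -2 = 37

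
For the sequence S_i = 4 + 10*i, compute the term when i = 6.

S_6 = 4 + 10*6 = 4 + 60 = 64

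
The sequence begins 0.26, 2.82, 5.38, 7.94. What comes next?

Differences: 2.82 - 0.26 = 2.56
This is an arithmetic sequence with common difference d = 2.56.
Next term = 7.94 + 2.56 = 10.5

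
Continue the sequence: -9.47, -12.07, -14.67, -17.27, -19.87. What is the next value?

Differences: -12.07 - -9.47 = -2.6
This is an arithmetic sequence with common difference d = -2.6.
Next term = -19.87 + -2.6 = -22.47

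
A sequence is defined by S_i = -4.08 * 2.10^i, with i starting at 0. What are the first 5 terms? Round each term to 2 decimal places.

This is a geometric sequence.
i=0: S_0 = -4.08 * 2.1^0 = -4.08
i=1: S_1 = -4.08 * 2.1^1 ≈ -8.57
i=2: S_2 = -4.08 * 2.1^2 ≈ -17.99
i=3: S_3 = -4.08 * 2.1^3 ≈ -37.78
i=4: S_4 = -4.08 * 2.1^4 ≈ -79.35
The first 5 terms are: [-4.08, -8.57, -17.99, -37.78, -79.35]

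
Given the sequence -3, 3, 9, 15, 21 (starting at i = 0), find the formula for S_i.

Check differences: 3 - -3 = 6
9 - 3 = 6
Common difference d = 6.
First term a = -3.
Formula: S_i = -3 + 6*i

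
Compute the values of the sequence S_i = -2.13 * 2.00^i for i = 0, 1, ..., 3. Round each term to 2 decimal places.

This is a geometric sequence.
i=0: S_0 = -2.13 * 2.0^0 = -2.13
i=1: S_1 = -2.13 * 2.0^1 = -4.26
i=2: S_2 = -2.13 * 2.0^2 = -8.52
i=3: S_3 = -2.13 * 2.0^3 = -17.04
The first 4 terms are: [-2.13, -4.26, -8.52, -17.04]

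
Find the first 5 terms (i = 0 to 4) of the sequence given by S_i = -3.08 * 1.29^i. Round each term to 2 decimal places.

This is a geometric sequence.
i=0: S_0 = -3.08 * 1.29^0 = -3.08
i=1: S_1 = -3.08 * 1.29^1 ≈ -3.97
i=2: S_2 = -3.08 * 1.29^2 ≈ -5.13
i=3: S_3 = -3.08 * 1.29^3 ≈ -6.61
i=4: S_4 = -3.08 * 1.29^4 ≈ -8.53
The first 5 terms are: [-3.08, -3.97, -5.13, -6.61, -8.53]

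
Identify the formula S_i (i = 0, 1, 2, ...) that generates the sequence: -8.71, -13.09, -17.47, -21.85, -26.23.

Check differences: -13.09 - -8.71 = -4.38
-17.47 - -13.09 = -4.38
Common difference d = -4.38.
First term a = -8.71.
Formula: S_i = -8.71 - 4.38*i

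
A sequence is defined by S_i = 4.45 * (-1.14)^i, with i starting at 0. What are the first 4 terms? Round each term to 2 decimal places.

This is a geometric sequence.
i=0: S_0 = 4.45 * (-1.14)^0 = 4.45
i=1: S_1 = 4.45 * (-1.14)^1 ≈ -5.07
i=2: S_2 = 4.45 * (-1.14)^2 ≈ 5.78
i=3: S_3 = 4.45 * (-1.14)^3 ≈ -6.59
The first 4 terms are: [4.45, -5.07, 5.78, -6.59]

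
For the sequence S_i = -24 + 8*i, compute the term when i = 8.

S_8 = -24 + 8*8 = -24 + 64 = 40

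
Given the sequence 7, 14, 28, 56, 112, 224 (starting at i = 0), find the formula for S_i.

Check ratios: 14 / 7 = 2.0
Common ratio r = 2.
First term a = 7.
Formula: S_i = 7 * 2^i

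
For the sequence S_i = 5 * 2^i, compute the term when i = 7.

S_7 = 5 * 2^7 = 5 * 128 = 640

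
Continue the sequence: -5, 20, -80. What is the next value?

Ratios: 20 / -5 = -4.0
This is a geometric sequence with common ratio r = -4.
Next term = -80 * -4 = 320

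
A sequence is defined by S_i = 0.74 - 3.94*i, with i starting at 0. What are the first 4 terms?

This is an arithmetic sequence.
i=0: S_0 = 0.74 + -3.94*0 = 0.74
i=1: S_1 = 0.74 + -3.94*1 = -3.2
i=2: S_2 = 0.74 + -3.94*2 = -7.14
i=3: S_3 = 0.74 + -3.94*3 = -11.08
The first 4 terms are: [0.74, -3.2, -7.14, -11.08]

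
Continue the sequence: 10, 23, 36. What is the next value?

Differences: 23 - 10 = 13
This is an arithmetic sequence with common difference d = 13.
Next term = 36 + 13 = 49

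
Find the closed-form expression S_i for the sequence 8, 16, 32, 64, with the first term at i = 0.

Check ratios: 16 / 8 = 2.0
Common ratio r = 2.
First term a = 8.
Formula: S_i = 8 * 2^i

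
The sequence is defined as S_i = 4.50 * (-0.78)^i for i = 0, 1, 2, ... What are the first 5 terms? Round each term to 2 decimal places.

This is a geometric sequence.
i=0: S_0 = 4.5 * (-0.78)^0 = 4.5
i=1: S_1 = 4.5 * (-0.78)^1 = -3.51
i=2: S_2 = 4.5 * (-0.78)^2 ≈ 2.74
i=3: S_3 = 4.5 * (-0.78)^3 ≈ -2.14
i=4: S_4 = 4.5 * (-0.78)^4 ≈ 1.67
The first 5 terms are: [4.5, -3.51, 2.74, -2.14, 1.67]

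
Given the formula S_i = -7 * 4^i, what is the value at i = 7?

S_7 = -7 * 4^7 = -7 * 16384 = -114688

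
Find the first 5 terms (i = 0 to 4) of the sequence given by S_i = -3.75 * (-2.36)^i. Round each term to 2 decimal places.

This is a geometric sequence.
i=0: S_0 = -3.75 * (-2.36)^0 = -3.75
i=1: S_1 = -3.75 * (-2.36)^1 = 8.85
i=2: S_2 = -3.75 * (-2.36)^2 ≈ -20.89
i=3: S_3 = -3.75 * (-2.36)^3 ≈ 49.29
i=4: S_4 = -3.75 * (-2.36)^4 ≈ -116.33
The first 5 terms are: [-3.75, 8.85, -20.89, 49.29, -116.33]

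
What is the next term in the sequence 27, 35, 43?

Differences: 35 - 27 = 8
This is an arithmetic sequence with common difference d = 8.
Next term = 43 + 8 = 51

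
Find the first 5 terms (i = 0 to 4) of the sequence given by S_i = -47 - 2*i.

This is an arithmetic sequence.
i=0: S_0 = -47 + -2*0 = -47
i=1: S_1 = -47 + -2*1 = -49
i=2: S_2 = -47 + -2*2 = -51
i=3: S_3 = -47 + -2*3 = -53
i=4: S_4 = -47 + -2*4 = -55
The first 5 terms are: [-47, -49, -51, -53, -55]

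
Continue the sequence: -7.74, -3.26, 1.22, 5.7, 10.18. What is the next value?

Differences: -3.26 - -7.74 = 4.48
This is an arithmetic sequence with common difference d = 4.48.
Next term = 10.18 + 4.48 = 14.66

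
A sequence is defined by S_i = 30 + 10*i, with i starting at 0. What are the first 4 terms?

This is an arithmetic sequence.
i=0: S_0 = 30 + 10*0 = 30
i=1: S_1 = 30 + 10*1 = 40
i=2: S_2 = 30 + 10*2 = 50
i=3: S_3 = 30 + 10*3 = 60
The first 4 terms are: [30, 40, 50, 60]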